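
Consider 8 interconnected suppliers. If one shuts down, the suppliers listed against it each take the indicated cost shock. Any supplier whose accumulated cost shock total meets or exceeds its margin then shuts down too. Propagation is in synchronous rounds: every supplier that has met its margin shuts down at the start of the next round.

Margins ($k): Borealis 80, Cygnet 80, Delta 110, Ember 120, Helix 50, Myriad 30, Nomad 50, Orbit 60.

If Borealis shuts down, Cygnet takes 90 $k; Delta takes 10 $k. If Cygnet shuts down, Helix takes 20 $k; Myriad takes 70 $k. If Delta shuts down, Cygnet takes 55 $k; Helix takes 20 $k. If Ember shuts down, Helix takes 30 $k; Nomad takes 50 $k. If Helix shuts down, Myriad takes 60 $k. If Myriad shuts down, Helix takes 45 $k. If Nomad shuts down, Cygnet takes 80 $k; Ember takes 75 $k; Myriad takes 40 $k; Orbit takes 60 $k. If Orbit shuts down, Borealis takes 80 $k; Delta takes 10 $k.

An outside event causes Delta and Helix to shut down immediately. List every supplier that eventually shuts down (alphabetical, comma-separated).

Delta, Helix, Myriad

Round 1 — Delta, Helix shut down (initial).
  Cygnet: +55 → 55 < 80
  Myriad: +60 → 60 ≥ 30
Round 2 — Myriad shuts down.
No further shutdowns.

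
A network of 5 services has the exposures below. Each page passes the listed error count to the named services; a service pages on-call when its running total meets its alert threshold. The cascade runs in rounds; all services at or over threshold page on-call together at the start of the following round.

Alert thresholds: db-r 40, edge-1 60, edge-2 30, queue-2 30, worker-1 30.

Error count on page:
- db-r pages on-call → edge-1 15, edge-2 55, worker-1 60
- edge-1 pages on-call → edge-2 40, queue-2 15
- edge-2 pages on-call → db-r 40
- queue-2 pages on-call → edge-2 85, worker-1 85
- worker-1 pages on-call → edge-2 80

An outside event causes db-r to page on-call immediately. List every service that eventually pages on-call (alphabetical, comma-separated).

db-r, edge-2, worker-1

Round 1 — db-r pages on-call (initial).
  edge-1: +15 → 15 < 60
  edge-2: +55 → 55 ≥ 30
  worker-1: +60 → 60 ≥ 30
Round 2 — edge-2, worker-1 page on-call.
No further pages.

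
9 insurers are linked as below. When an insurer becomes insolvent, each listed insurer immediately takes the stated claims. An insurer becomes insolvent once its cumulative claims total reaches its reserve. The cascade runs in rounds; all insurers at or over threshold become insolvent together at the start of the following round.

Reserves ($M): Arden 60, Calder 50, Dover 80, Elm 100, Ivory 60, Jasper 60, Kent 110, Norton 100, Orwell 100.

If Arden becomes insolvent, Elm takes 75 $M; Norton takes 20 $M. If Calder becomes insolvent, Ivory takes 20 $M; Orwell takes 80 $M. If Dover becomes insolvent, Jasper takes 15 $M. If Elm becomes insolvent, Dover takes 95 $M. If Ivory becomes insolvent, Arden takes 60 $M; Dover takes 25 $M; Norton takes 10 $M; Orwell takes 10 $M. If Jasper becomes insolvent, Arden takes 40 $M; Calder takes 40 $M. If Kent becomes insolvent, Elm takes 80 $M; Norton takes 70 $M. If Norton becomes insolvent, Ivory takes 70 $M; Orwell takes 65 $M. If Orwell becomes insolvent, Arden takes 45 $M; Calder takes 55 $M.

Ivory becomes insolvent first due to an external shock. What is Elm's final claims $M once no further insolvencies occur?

75

Round 1 — Ivory becomes insolvent (initial).
  Arden: +60 → 60 ≥ 60
  Dover: +25 → 25 < 80
  Norton: +10 → 10 < 100
  Orwell: +10 → 10 < 100
Round 2 — Arden becomes insolvent.
  Elm: +75 → 75 < 100
  Norton: +20 → 30 < 100
No further insolvencies.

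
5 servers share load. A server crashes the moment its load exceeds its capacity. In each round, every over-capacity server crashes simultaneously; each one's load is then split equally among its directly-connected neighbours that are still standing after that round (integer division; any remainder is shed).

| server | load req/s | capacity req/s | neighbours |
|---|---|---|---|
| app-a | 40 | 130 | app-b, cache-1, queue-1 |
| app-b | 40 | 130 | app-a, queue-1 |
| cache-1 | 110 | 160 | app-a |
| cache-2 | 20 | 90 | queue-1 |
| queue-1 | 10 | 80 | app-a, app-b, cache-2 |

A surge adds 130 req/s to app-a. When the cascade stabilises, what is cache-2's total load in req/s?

20

Round 1 — app-a at 170 > 130. app-a crashes.
  app-a sheds 170 req/s to app-b, cache-1, queue-1: 56 each (2 lost).
    app-b: 40+56 = 96 ≤ 130
    cache-1: 110+56 = 166 > 160
    queue-1: 10+56 = 66 ≤ 80
Round 2 — cache-1 crashes.
  cache-1 sheds 166 req/s: no online neighbours, lost.
No further crashes.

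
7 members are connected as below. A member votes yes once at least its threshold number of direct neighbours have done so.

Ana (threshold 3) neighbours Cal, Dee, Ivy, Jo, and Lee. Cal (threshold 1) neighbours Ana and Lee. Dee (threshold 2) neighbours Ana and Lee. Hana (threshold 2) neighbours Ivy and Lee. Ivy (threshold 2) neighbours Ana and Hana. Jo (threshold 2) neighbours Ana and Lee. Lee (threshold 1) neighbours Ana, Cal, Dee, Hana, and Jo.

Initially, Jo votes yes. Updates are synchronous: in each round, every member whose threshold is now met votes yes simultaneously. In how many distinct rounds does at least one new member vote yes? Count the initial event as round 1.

5

Round 1 — Jo votes yes (initial).
Round 2 — checking thresholds:
  Ana: 1 of 5 neighbours < 3, below threshold.
  Lee: 1 of 5 neighbours ≥ 1, votes yes.
Round 3 — checking thresholds:
  Ana: 2 of 5 neighbours < 3, below threshold.
  Cal: 1 of 2 neighbours ≥ 1, votes yes.
  Dee: 1 of 2 neighbours < 2, below threshold.
  Hana: 1 of 2 neighbours < 2, below threshold.
Round 4 — checking thresholds:
  Ana: 3 of 5 neighbours ≥ 3, votes yes.
  Dee: 1 of 2 neighbours < 2, below threshold.
  Hana: 1 of 2 neighbours < 2, below threshold.
Round 5 — checking thresholds:
  Dee: 2 of 2 neighbours ≥ 2, votes yes.
  Hana: 1 of 2 neighbours < 2, below threshold.
  Ivy: 1 of 2 neighbours < 2, below threshold.
Round 6 — no new yes votes; cascade stops.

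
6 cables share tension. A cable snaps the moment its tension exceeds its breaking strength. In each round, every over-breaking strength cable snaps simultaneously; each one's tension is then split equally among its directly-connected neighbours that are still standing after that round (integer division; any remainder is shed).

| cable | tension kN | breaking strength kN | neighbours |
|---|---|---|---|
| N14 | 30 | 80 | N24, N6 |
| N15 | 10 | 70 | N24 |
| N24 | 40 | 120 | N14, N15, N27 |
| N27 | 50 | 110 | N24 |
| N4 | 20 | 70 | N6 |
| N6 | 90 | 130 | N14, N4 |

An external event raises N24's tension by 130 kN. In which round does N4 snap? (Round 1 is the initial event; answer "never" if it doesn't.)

4

Round 1 — N24 at 170 > 120. N24 snaps.
  N24 sheds 170 kN to N14, N15, N27: 56 each (2 lost).
    N14: 30+56 = 86 > 80
    N15: 10+56 = 66 ≤ 70
    N27: 50+56 = 106 ≤ 110
Round 2 — N14 snaps.
  N14 sheds 86 kN to N6: 86 each.
    N6: 90+86 = 176 > 130
Round 3 — N6 snaps.
  N6 sheds 176 kN to N4: 176 each.
    N4: 20+176 = 196 > 70
Round 4 — N4 snaps.
  N4 sheds 196 kN: no online neighbours, lost.
No further breaks.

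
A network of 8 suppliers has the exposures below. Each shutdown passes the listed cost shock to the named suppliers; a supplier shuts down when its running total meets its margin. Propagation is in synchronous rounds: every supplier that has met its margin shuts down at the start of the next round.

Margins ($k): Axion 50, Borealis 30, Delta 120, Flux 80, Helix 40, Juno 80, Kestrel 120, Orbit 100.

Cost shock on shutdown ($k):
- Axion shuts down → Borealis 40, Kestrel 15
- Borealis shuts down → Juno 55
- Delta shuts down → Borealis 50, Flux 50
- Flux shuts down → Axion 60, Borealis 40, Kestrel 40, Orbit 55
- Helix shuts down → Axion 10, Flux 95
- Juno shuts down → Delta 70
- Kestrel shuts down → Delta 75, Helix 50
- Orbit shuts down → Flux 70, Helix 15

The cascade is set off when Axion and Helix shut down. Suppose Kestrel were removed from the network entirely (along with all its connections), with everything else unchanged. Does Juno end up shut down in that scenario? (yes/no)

no

With Kestrel removed:
Round 1 — Axion, Helix shut down (initial).
  Borealis: +40 → 40 ≥ 30
  Flux: +95 → 95 ≥ 80
Round 2 — Borealis, Flux shut down.
  Juno: +55 → 55 < 80
  Orbit: +55 → 55 < 100
No further shutdowns.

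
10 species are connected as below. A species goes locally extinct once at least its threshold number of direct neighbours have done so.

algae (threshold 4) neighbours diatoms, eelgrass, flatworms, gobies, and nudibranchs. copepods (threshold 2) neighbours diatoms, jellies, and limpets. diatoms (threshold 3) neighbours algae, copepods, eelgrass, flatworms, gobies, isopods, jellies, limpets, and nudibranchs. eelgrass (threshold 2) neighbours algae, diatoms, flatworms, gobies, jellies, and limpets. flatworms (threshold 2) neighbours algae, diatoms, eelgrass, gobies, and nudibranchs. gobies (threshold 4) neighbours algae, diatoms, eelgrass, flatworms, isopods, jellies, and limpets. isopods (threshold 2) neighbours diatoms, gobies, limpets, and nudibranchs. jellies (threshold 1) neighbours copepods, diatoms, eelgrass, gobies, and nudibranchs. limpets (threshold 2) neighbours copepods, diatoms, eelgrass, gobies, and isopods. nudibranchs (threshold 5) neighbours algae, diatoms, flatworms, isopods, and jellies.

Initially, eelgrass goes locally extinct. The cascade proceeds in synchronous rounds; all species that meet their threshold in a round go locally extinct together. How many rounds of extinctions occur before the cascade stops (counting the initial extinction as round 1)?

Round 1 — eelgrass goes locally extinct (initial).
Round 2 — checking thresholds:
  algae: 1 of 5 neighbours < 4, holds.
  diatoms: 1 of 9 neighbours < 3, holds.
  flatworms: 1 of 5 neighbours < 2, holds.
  gobies: 1 of 7 neighbours < 4, holds.
  jellies: 1 of 5 neighbours ≥ 1, goes locally extinct.
  limpets: 1 of 5 neighbours < 2, holds.
Round 3 — no new extinctions; cascade stops.

2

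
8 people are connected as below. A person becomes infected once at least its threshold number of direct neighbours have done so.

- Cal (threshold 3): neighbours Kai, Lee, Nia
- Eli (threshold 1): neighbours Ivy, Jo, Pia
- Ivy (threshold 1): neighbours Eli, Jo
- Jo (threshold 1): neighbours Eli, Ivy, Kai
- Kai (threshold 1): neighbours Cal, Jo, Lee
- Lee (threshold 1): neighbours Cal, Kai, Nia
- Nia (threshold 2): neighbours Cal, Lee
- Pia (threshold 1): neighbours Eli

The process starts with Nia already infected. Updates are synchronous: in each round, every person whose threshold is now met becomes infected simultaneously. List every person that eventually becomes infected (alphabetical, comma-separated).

Round 1 — Nia becomes infected (initial).
Round 2 — checking thresholds:
  Cal: 1 of 3 neighbours < 3, not yet.
  Lee: 1 of 3 neighbours ≥ 1, becomes infected.
Round 3 — checking thresholds:
  Cal: 2 of 3 neighbours < 3, not yet.
  Kai: 1 of 3 neighbours ≥ 1, becomes infected.
Round 4 — checking thresholds:
  Cal: 3 of 3 neighbours ≥ 3, becomes infected.
  Jo: 1 of 3 neighbours ≥ 1, becomes infected.
Round 5 — checking thresholds:
  Eli: 1 of 3 neighbours ≥ 1, becomes infected.
  Ivy: 1 of 2 neighbours ≥ 1, becomes infected.
Round 6 — checking thresholds:
  Pia: 1 of 1 neighbours ≥ 1, becomes infected.
Round 7 — no new infections; cascade stops.

Cal, Eli, Ivy, Jo, Kai, Lee, Nia, Pia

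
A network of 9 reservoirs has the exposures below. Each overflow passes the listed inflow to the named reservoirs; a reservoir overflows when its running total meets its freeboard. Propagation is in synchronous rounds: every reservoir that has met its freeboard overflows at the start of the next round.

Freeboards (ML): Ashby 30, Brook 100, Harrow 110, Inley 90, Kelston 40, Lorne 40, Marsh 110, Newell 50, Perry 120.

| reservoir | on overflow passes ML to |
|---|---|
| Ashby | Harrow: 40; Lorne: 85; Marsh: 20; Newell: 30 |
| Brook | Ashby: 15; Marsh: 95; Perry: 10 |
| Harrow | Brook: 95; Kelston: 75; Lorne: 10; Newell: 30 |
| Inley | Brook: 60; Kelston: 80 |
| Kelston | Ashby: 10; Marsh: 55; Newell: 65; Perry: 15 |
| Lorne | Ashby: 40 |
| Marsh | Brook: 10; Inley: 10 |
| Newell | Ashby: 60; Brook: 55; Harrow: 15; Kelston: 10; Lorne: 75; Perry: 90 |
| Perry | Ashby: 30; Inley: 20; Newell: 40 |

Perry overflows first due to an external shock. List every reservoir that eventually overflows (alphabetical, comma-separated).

Ashby, Lorne, Newell, Perry

Round 1 — Perry overflows (initial).
  Ashby: +30 → 30 ≥ 30
  Inley: +20 → 20 < 90
  Newell: +40 → 40 < 50
Round 2 — Ashby overflows.
  Harrow: +40 → 40 < 110
  Lorne: +85 → 85 ≥ 40
  Marsh: +20 → 20 < 110
  Newell: +30 → 70 ≥ 50
Round 3 — Lorne, Newell overflow.
  Brook: +55 → 55 < 100
  Harrow: +15 → 55 < 110
  Kelston: +10 → 10 < 40
No further overflows.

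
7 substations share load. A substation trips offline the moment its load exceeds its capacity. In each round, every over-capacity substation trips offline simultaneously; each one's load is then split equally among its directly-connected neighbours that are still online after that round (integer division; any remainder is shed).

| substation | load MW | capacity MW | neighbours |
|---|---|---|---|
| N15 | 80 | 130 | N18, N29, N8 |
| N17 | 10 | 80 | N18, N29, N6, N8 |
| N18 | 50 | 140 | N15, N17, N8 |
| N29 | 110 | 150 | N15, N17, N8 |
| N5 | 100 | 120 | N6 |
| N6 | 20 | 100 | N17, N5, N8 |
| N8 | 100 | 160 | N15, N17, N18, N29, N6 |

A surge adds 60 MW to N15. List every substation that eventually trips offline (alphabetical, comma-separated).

N15, N17, N18, N29, N5, N6, N8

Round 1 — N15 at 140 > 130. N15 trips offline.
  N15 sheds 140 MW to N18, N29, N8: 46 each (2 lost).
    N18: 50+46 = 96 ≤ 140
    N29: 110+46 = 156 > 150
    N8: 100+46 = 146 ≤ 160
Round 2 — N29 trips offline.
  N29 sheds 156 MW to N17, N8: 78 each.
    N17: 10+78 = 88 > 80
    N8: 146+78 = 224 > 160
Round 3 — N17, N8 trip offline.
  N17 sheds 88 MW to N18, N6: 44 each.
    N18: 96+44 = 140 ≤ 140
    N6: 20+44 = 64 ≤ 100
  N8 sheds 224 MW to N18, N6: 112 each.
    N18: 140+112 = 252 > 140
    N6: 64+112 = 176 > 100
Round 4 — N18, N6 trip offline.
  N18 sheds 252 MW: no online neighbours, lost.
  N6 sheds 176 MW to N5: 176 each.
    N5: 100+176 = 276 > 120
Round 5 — N5 trips offline.
  N5 sheds 276 MW: no online neighbours, lost.
No further trips.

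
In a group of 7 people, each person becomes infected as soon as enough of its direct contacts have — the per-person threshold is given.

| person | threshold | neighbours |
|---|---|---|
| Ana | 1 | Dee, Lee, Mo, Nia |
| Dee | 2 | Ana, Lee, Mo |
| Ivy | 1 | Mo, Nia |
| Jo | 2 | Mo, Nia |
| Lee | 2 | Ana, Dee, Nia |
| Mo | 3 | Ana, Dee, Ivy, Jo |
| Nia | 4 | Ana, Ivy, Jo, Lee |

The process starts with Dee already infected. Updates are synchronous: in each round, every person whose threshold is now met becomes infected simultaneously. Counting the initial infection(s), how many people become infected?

Round 1 — Dee becomes infected (initial).
Round 2 — checking thresholds:
  Ana: 1 of 4 neighbours ≥ 1, becomes infected.
  Lee: 1 of 3 neighbours < 2, holds.
  Mo: 1 of 4 neighbours < 3, holds.
Round 3 — checking thresholds:
  Lee: 2 of 3 neighbours ≥ 2, becomes infected.
  Mo: 2 of 4 neighbours < 3, holds.
  Nia: 1 of 4 neighbours < 4, holds.
Round 4 — no new infections; cascade stops.

3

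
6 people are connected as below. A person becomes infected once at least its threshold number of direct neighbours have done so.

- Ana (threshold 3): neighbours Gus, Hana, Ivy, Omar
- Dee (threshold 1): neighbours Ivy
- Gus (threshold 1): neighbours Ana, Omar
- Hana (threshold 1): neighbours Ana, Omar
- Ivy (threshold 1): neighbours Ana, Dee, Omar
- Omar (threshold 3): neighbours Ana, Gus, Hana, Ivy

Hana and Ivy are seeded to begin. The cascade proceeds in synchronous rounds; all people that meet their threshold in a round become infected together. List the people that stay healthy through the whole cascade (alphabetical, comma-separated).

Round 1 — Hana, Ivy become infected (initial).
Round 2 — checking thresholds:
  Ana: 2 of 4 neighbours < 3, holds.
  Dee: 1 of 1 neighbours ≥ 1, becomes infected.
  Omar: 2 of 4 neighbours < 3, holds.
Round 3 — no new infections; cascade stops.

Ana, Gus, Omar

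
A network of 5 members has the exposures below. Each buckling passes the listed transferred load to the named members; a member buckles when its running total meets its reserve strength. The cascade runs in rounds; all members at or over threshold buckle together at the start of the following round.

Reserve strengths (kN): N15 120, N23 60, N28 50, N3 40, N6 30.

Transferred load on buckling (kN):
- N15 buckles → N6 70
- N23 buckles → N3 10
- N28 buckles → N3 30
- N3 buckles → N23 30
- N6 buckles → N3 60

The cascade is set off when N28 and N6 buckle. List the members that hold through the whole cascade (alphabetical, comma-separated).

N15, N23

Round 1 — N28, N6 buckle (initial).
  N3: +30+60 → 90 ≥ 40
Round 2 — N3 buckles.
  N23: +30 → 30 < 60
No further bucklings.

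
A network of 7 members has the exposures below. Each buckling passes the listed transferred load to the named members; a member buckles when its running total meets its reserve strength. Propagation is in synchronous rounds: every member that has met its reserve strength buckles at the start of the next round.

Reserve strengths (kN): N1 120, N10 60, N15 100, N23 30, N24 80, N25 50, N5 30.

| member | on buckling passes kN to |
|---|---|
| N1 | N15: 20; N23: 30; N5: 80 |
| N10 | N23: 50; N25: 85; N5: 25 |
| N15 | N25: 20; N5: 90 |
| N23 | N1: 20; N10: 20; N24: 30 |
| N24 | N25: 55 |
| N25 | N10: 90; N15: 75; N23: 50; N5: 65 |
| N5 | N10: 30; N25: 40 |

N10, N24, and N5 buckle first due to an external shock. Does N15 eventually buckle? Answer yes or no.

Round 1 — N10, N24, N5 buckle (initial).
  N23: +50 → 50 ≥ 30
  N25: +85+55+40 → 180 ≥ 50
Round 2 — N23, N25 buckle.
  N1: +20 → 20 < 120
  N15: +75 → 75 < 100
No further bucklings.

no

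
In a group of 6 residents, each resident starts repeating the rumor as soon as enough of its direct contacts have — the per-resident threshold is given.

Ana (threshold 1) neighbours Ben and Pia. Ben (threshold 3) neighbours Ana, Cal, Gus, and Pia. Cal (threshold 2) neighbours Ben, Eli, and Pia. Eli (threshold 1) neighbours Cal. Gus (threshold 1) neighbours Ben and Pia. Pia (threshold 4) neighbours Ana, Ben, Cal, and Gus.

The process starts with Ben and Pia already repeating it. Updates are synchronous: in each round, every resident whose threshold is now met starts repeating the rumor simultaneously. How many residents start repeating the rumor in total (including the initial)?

6

Round 1 — Ben, Pia start repeating the rumor (initial).
Round 2 — checking thresholds:
  Ana: 2 of 2 neighbours ≥ 1, starts repeating the rumor.
  Cal: 2 of 3 neighbours ≥ 2, starts repeating the rumor.
  Gus: 2 of 2 neighbours ≥ 1, starts repeating the rumor.
Round 3 — checking thresholds:
  Eli: 1 of 1 neighbours ≥ 1, starts repeating the rumor.
Round 4 — no new spreads; cascade stops.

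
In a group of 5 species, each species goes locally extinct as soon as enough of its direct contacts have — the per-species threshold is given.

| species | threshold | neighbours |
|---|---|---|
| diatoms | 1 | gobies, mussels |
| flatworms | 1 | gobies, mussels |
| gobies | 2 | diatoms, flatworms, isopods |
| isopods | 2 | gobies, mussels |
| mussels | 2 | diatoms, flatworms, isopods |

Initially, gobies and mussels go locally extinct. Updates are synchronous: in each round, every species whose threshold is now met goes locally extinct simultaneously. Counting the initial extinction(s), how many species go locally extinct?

Round 1 — gobies, mussels go locally extinct (initial).
Round 2 — checking thresholds:
  diatoms: 2 of 2 neighbours ≥ 1, goes locally extinct.
  flatworms: 2 of 2 neighbours ≥ 1, goes locally extinct.
  isopods: 2 of 2 neighbours ≥ 2, goes locally extinct.
Round 3 — no new extinctions; cascade stops.

5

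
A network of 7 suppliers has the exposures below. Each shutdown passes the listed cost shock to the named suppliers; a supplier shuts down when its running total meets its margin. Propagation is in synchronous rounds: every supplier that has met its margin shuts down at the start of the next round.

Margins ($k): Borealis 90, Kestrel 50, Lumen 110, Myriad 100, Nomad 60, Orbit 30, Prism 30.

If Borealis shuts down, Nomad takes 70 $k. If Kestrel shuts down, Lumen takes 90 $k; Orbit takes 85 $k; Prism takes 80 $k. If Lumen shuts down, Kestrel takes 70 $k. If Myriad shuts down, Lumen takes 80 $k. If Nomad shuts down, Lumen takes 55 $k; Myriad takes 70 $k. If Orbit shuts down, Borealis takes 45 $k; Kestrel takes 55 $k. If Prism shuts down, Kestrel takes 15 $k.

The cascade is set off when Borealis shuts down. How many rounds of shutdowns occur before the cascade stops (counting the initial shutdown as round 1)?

2

Round 1 — Borealis shuts down (initial).
  Nomad: +70 → 70 ≥ 60
Round 2 — Nomad shuts down.
  Lumen: +55 → 55 < 110
  Myriad: +70 → 70 < 100
No further shutdowns.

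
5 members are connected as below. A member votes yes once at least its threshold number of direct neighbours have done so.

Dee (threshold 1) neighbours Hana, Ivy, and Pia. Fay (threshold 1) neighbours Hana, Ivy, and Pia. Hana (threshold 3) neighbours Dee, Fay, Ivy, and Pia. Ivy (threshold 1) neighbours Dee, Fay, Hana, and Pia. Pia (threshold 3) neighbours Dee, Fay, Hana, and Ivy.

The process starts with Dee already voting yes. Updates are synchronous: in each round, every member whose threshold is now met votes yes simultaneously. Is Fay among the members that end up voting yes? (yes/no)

Round 1 — Dee votes yes (initial).
Round 2 — checking thresholds:
  Hana: 1 of 4 neighbours < 3, holds.
  Ivy: 1 of 4 neighbours ≥ 1, votes yes.
  Pia: 1 of 4 neighbours < 3, holds.
Round 3 — checking thresholds:
  Fay: 1 of 3 neighbours ≥ 1, votes yes.
  Hana: 2 of 4 neighbours < 3, holds.
  Pia: 2 of 4 neighbours < 3, holds.
Round 4 — checking thresholds:
  Hana: 3 of 4 neighbours ≥ 3, votes yes.
  Pia: 3 of 4 neighbours ≥ 3, votes yes.
Round 5 — no new yes votes; cascade stops.

yes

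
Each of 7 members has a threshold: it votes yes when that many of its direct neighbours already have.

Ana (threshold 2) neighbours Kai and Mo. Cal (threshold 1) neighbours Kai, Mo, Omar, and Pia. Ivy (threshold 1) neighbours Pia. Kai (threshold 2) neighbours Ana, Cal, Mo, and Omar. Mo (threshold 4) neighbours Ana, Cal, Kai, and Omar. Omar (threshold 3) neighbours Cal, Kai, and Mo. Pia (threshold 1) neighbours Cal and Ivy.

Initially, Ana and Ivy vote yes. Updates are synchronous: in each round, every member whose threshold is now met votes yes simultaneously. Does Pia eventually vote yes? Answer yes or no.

Round 1 — Ana, Ivy vote yes (initial).
Round 2 — checking thresholds:
  Kai: 1 of 4 neighbours < 2, not yet.
  Mo: 1 of 4 neighbours < 4, not yet.
  Pia: 1 of 2 neighbours ≥ 1, votes yes.
Round 3 — checking thresholds:
  Cal: 1 of 4 neighbours ≥ 1, votes yes.
  Kai: 1 of 4 neighbours < 2, not yet.
  Mo: 1 of 4 neighbours < 4, not yet.
Round 4 — checking thresholds:
  Kai: 2 of 4 neighbours ≥ 2, votes yes.
  Mo: 2 of 4 neighbours < 4, not yet.
  Omar: 1 of 3 neighbours < 3, not yet.
Round 5 — no new yes votes; cascade stops.

yes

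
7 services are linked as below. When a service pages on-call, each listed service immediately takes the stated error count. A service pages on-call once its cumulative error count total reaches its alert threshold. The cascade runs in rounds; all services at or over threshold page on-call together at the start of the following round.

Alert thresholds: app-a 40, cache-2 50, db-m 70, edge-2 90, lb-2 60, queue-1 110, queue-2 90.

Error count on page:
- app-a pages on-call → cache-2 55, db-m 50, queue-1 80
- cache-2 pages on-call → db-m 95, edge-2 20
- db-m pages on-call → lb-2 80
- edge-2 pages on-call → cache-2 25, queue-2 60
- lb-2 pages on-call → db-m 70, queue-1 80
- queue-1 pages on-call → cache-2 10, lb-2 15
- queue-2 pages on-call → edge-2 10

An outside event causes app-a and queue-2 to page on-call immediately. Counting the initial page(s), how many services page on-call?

6

Round 1 — app-a, queue-2 page on-call (initial).
  cache-2: +55 → 55 ≥ 50
  db-m: +50 → 50 < 70
  edge-2: +10 → 10 < 90
  queue-1: +80 → 80 < 110
Round 2 — cache-2 pages on-call.
  db-m: +95 → 145 ≥ 70
  edge-2: +20 → 30 < 90
Round 3 — db-m pages on-call.
  lb-2: +80 → 80 ≥ 60
Round 4 — lb-2 pages on-call.
  queue-1: +80 → 160 ≥ 110
Round 5 — queue-1 pages on-call.
No further pages.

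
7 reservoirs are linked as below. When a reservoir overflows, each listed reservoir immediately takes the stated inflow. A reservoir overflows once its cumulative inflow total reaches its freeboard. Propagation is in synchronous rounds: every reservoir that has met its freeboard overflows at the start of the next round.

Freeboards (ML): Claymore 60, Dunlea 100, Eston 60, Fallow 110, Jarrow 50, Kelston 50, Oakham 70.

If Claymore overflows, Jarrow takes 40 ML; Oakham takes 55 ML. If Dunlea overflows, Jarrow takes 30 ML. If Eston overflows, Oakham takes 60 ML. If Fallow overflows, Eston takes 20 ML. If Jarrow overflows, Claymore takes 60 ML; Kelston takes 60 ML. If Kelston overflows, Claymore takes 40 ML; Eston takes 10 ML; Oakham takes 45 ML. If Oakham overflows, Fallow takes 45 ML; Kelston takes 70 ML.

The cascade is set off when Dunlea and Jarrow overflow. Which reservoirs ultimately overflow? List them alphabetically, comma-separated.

Round 1 — Dunlea, Jarrow overflow (initial).
  Claymore: +60 → 60 ≥ 60
  Kelston: +60 → 60 ≥ 50
Round 2 — Claymore, Kelston overflow.
  Eston: +10 → 10 < 60
  Oakham: +55+45 → 100 ≥ 70
Round 3 — Oakham overflows.
  Fallow: +45 → 45 < 110
No further overflows.

Claymore, Dunlea, Jarrow, Kelston, Oakham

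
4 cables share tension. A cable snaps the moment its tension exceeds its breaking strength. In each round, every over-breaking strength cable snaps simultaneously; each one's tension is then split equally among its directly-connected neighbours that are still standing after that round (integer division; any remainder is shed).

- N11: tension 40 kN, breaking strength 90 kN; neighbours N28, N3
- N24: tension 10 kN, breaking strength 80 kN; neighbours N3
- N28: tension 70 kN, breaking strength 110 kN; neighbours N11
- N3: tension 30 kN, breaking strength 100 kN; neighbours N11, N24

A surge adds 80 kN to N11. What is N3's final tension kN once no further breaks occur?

Round 1 — N11 at 120 > 90. N11 snaps.
  N11 sheds 120 kN to N28, N3: 60 each.
    N28: 70+60 = 130 > 110
    N3: 30+60 = 90 ≤ 100
Round 2 — N28 snaps.
  N28 sheds 130 kN: no online neighbours, lost.
No further breaks.

90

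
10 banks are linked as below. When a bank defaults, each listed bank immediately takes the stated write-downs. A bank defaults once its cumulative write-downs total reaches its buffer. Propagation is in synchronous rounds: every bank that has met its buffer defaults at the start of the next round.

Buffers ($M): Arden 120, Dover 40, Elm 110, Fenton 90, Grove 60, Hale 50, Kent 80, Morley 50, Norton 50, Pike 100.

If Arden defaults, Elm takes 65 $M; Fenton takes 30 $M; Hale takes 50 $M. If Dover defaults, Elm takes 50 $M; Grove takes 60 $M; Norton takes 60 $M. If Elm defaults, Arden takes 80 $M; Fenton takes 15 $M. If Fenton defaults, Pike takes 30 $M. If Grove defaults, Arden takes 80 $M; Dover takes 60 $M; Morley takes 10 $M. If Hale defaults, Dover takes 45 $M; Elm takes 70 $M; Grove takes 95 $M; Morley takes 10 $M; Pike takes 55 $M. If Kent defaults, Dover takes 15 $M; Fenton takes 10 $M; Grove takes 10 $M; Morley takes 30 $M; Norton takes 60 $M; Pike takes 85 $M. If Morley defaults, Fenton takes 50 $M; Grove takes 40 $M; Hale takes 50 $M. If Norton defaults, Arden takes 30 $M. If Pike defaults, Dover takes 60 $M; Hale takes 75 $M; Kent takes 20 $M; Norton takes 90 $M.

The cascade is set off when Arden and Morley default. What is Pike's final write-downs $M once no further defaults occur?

85

Round 1 — Arden, Morley default (initial).
  Elm: +65 → 65 < 110
  Fenton: +30+50 → 80 < 90
  Grove: +40 → 40 < 60
  Hale: +50+50 → 100 ≥ 50
Round 2 — Hale defaults.
  Dover: +45 → 45 ≥ 40
  Elm: +70 → 135 ≥ 110
  Grove: +95 → 135 ≥ 60
  Pike: +55 → 55 < 100
Round 3 — Dover, Elm, Grove default.
  Fenton: +15 → 95 ≥ 90
  Norton: +60 → 60 ≥ 50
Round 4 — Fenton, Norton default.
  Pike: +30 → 85 < 100
No further defaults.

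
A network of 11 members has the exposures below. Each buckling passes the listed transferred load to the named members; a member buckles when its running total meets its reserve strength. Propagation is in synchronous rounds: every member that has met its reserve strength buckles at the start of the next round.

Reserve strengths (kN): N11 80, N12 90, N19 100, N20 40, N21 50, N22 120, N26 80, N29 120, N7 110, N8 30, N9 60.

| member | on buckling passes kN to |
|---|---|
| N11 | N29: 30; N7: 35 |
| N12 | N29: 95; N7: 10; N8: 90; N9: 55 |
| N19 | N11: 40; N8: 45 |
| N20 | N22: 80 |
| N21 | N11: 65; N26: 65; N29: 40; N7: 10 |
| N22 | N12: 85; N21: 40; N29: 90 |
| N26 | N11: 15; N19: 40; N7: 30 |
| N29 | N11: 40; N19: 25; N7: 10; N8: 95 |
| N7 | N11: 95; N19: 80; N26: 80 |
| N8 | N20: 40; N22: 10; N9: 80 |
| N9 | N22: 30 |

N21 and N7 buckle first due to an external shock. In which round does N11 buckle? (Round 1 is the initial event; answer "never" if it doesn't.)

2

Round 1 — N21, N7 buckle (initial).
  N11: +65+95 → 160 ≥ 80
  N19: +80 → 80 < 100
  N26: +65+80 → 145 ≥ 80
  N29: +40 → 40 < 120
Round 2 — N11, N26 buckle.
  N19: +40 → 120 ≥ 100
  N29: +30 → 70 < 120
Round 3 — N19 buckles.
  N8: +45 → 45 ≥ 30
Round 4 — N8 buckles.
  N20: +40 → 40 ≥ 40
  N22: +10 → 10 < 120
  N9: +80 → 80 ≥ 60
Round 5 — N20, N9 buckle.
  N22: +80+30 → 120 ≥ 120
Round 6 — N22 buckles.
  N12: +85 → 85 < 90
  N29: +90 → 160 ≥ 120
Round 7 — N29 buckles.
No further bucklings.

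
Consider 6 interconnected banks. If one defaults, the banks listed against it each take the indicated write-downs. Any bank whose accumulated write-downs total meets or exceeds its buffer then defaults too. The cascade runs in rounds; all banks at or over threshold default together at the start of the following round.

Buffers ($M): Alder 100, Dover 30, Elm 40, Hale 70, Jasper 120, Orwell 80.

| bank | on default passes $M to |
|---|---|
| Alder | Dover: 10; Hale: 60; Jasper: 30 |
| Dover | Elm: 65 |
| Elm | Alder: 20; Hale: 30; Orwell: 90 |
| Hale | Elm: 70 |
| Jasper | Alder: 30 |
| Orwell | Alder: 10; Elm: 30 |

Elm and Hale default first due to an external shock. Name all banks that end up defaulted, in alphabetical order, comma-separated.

Elm, Hale, Orwell

Round 1 — Elm, Hale default (initial).
  Alder: +20 → 20 < 100
  Orwell: +90 → 90 ≥ 80
Round 2 — Orwell defaults.
  Alder: +10 → 30 < 100
No further defaults.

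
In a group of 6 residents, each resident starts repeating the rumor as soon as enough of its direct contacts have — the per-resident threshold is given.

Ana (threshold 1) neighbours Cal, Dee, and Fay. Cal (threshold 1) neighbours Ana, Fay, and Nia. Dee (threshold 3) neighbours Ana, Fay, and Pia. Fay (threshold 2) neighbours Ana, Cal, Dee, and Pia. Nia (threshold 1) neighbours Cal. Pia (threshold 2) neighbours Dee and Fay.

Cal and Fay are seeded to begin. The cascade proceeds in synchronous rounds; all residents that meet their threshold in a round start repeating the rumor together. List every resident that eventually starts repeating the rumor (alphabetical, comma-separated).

Ana, Cal, Fay, Nia

Round 1 — Cal, Fay start repeating the rumor (initial).
Round 2 — checking thresholds:
  Ana: 2 of 3 neighbours ≥ 1, starts repeating the rumor.
  Dee: 1 of 3 neighbours < 3, holds.
  Nia: 1 of 1 neighbours ≥ 1, starts repeating the rumor.
  Pia: 1 of 2 neighbours < 2, holds.
Round 3 — no new spreads; cascade stops.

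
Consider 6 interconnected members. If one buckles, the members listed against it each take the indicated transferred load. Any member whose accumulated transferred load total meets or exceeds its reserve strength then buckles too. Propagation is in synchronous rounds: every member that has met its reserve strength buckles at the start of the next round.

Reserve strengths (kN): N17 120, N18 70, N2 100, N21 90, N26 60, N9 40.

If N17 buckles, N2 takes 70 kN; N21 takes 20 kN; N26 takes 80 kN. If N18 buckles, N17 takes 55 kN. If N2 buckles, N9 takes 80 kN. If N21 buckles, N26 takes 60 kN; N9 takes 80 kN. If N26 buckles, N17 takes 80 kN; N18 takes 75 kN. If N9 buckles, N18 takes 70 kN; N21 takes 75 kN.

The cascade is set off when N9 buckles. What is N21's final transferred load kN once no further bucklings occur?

Round 1 — N9 buckles (initial).
  N18: +70 → 70 ≥ 70
  N21: +75 → 75 < 90
Round 2 — N18 buckles.
  N17: +55 → 55 < 120
No further bucklings.

75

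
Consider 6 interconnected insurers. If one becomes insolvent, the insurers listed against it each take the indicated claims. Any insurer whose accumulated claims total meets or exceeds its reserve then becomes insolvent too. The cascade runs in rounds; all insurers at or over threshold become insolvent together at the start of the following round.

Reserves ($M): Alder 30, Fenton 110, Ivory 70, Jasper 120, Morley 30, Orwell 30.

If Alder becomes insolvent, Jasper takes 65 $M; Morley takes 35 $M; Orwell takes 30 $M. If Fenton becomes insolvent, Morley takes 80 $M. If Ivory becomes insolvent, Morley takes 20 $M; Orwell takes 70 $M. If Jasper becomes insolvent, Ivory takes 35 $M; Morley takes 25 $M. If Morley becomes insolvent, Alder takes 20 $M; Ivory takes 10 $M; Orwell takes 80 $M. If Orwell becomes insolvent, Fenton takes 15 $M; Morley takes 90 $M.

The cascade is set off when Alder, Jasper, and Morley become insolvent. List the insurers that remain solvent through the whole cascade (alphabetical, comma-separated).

Round 1 — Alder, Jasper, Morley become insolvent (initial).
  Ivory: +35+10 → 45 < 70
  Orwell: +30+80 → 110 ≥ 30
Round 2 — Orwell becomes insolvent.
  Fenton: +15 → 15 < 110
No further insolvencies.

Fenton, Ivory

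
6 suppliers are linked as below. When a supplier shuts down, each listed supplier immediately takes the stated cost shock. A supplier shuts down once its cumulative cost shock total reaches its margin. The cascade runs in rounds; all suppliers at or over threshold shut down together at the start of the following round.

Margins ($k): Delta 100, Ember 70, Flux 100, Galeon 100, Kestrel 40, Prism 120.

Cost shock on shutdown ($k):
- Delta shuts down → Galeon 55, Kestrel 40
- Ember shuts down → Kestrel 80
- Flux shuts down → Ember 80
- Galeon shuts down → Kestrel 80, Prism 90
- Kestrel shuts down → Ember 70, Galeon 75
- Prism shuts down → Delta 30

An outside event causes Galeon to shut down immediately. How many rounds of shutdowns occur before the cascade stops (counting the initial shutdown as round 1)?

Round 1 — Galeon shuts down (initial).
  Kestrel: +80 → 80 ≥ 40
  Prism: +90 → 90 < 120
Round 2 — Kestrel shuts down.
  Ember: +70 → 70 ≥ 70
Round 3 — Ember shuts down.
No further shutdowns.

3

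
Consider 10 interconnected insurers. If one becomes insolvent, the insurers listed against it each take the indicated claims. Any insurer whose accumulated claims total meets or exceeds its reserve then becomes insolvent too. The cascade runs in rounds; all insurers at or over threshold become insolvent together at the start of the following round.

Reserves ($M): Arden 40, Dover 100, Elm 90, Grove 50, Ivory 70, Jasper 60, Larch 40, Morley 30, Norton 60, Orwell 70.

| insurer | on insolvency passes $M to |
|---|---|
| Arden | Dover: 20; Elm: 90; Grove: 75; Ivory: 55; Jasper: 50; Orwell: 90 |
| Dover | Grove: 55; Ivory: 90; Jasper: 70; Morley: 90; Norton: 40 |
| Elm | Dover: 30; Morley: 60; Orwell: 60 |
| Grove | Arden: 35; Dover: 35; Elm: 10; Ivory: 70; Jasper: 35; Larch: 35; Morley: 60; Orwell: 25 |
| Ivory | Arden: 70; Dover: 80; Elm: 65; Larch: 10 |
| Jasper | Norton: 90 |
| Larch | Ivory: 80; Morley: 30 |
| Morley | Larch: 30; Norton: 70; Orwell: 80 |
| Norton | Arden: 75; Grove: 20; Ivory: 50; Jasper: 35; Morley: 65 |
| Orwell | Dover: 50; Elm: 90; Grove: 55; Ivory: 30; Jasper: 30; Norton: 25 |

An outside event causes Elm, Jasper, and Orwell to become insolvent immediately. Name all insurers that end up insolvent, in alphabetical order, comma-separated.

Round 1 — Elm, Jasper, Orwell become insolvent (initial).
  Dover: +30+50 → 80 < 100
  Grove: +55 → 55 ≥ 50
  Ivory: +30 → 30 < 70
  Morley: +60 → 60 ≥ 30
  Norton: +90+25 → 115 ≥ 60
Round 2 — Grove, Morley, Norton become insolvent.
  Arden: +35+75 → 110 ≥ 40
  Dover: +35 → 115 ≥ 100
  Ivory: +70+50 → 150 ≥ 70
  Larch: +35+30 → 65 ≥ 40
Round 3 — Arden, Dover, Ivory, Larch become insolvent.
No further insolvencies.

Arden, Dover, Elm, Grove, Ivory, Jasper, Larch, Morley, Norton, Orwell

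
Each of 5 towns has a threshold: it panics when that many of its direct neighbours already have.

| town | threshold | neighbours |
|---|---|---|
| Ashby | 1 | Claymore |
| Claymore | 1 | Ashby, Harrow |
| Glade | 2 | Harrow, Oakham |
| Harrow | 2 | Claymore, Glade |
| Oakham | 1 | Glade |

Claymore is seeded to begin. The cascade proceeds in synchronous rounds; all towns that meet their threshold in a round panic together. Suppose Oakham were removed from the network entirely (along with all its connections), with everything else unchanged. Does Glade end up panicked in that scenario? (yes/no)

no

With Oakham removed:
Round 1 — Claymore panics (initial).
Round 2 — checking thresholds:
  Ashby: 1 of 1 neighbours ≥ 1, panics.
  Harrow: 1 of 2 neighbours < 2, holds.
Round 3 — no new panics; cascade stops.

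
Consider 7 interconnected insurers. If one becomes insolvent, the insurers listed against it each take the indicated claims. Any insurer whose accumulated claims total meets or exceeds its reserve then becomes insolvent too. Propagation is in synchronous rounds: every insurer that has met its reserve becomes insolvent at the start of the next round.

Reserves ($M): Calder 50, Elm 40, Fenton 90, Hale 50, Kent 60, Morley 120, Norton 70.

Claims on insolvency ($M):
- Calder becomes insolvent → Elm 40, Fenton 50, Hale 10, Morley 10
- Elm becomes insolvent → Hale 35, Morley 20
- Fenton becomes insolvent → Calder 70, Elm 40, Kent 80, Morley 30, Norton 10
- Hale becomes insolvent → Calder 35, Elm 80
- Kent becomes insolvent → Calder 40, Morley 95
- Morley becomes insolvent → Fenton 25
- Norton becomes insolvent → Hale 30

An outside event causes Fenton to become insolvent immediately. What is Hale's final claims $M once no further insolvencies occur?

45

Round 1 — Fenton becomes insolvent (initial).
  Calder: +70 → 70 ≥ 50
  Elm: +40 → 40 ≥ 40
  Kent: +80 → 80 ≥ 60
  Morley: +30 → 30 < 120
  Norton: +10 → 10 < 70
Round 2 — Calder, Elm, Kent become insolvent.
  Hale: +10+35 → 45 < 50
  Morley: +10+20+95 → 155 ≥ 120
Round 3 — Morley becomes insolvent.
No further insolvencies.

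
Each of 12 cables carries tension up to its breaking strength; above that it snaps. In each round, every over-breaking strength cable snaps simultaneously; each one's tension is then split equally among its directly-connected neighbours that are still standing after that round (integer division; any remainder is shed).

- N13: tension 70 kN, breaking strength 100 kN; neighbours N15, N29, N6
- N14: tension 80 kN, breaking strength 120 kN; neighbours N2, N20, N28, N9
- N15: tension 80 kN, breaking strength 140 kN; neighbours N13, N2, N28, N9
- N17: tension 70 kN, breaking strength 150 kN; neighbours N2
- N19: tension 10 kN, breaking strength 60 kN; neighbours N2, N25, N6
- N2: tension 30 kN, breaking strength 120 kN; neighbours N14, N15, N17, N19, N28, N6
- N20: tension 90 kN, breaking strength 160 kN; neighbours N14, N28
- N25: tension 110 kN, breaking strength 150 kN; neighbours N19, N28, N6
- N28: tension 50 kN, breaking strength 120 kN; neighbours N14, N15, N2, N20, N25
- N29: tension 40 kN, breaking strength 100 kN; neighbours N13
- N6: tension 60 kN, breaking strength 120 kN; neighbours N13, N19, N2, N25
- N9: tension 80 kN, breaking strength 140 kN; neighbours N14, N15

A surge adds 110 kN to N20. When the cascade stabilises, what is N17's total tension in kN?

112

Round 1 — N20 at 200 > 160. N20 snaps.
  N20 sheds 200 kN to N14, N28: 100 each.
    N14: 80+100 = 180 > 120
    N28: 50+100 = 150 > 120
Round 2 — N14, N28 snap.
  N14 sheds 180 kN to N2, N9: 90 each.
    N2: 30+90 = 120 ≤ 120
    N9: 80+90 = 170 > 140
  N28 sheds 150 kN to N15, N2, N25: 50 each.
    N15: 80+50 = 130 ≤ 140
    N2: 120+50 = 170 > 120
    N25: 110+50 = 160 > 150
Round 3 — N2, N25, N9 snap.
  N2 sheds 170 kN to N15, N17, N19, N6: 42 each (2 lost).
    N15: 130+42 = 172 > 140
    N17: 70+42 = 112 ≤ 150
    N19: 10+42 = 52 ≤ 60
    N6: 60+42 = 102 ≤ 120
  N25 sheds 160 kN to N19, N6: 80 each.
    N19: 52+80 = 132 > 60
    N6: 102+80 = 182 > 120
  N9 sheds 170 kN to N15: 170 each.
    N15: 172+170 = 342 > 140
Round 4 — N15, N19, N6 snap.
  N15 sheds 342 kN to N13: 342 each.
    N13: 70+342 = 412 > 100
  N19 sheds 132 kN: no online neighbours, lost.
  N6 sheds 182 kN to N13: 182 each.
    N13: 412+182 = 594 > 100
Round 5 — N13 snaps.
  N13 sheds 594 kN to N29: 594 each.
    N29: 40+594 = 634 > 100
Round 6 — N29 snaps.
  N29 sheds 634 kN: no online neighbours, lost.
No further breaks.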